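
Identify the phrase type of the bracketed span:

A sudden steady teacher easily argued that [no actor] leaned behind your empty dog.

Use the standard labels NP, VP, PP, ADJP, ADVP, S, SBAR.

NP

The span is built around the noun "actor" — a noun phrase (NP).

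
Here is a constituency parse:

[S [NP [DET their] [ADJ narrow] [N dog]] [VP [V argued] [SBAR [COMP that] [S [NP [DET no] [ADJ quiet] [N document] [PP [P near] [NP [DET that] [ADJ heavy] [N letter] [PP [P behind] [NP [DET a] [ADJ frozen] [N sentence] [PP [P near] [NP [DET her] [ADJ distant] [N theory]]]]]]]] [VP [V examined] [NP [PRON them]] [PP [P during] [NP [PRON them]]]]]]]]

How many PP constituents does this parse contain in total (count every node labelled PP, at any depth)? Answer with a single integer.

Scanning left to right, an opening `[PP` appears at word positions 9, 13, 17, 23 — 4 in total.

4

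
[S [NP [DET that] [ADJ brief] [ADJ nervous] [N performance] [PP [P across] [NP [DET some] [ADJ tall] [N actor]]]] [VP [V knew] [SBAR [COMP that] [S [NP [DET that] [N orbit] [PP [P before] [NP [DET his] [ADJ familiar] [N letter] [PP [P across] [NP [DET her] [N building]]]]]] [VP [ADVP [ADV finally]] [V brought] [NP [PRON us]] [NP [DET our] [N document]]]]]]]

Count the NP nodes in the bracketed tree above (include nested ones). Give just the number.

7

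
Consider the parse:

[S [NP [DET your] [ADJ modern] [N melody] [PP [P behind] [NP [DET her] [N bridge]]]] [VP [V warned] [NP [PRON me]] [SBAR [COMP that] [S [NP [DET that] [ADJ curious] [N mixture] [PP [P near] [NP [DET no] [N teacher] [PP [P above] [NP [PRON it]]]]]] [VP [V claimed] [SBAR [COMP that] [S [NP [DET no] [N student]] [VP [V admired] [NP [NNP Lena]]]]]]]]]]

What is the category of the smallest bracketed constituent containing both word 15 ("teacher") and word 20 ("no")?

S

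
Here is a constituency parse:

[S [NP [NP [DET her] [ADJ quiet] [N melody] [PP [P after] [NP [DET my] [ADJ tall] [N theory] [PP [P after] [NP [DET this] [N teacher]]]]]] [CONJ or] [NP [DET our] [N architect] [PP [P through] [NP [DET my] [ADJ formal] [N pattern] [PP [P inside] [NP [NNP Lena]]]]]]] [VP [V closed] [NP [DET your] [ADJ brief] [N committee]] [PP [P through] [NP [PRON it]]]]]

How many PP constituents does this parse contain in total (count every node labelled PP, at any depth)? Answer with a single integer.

5

The PP constituents are: [PP after my tall theory after this teacher]; [PP after this teacher]; [PP through my formal pattern inside Lena]; [PP inside Lena]; [PP through it]. Total: 5.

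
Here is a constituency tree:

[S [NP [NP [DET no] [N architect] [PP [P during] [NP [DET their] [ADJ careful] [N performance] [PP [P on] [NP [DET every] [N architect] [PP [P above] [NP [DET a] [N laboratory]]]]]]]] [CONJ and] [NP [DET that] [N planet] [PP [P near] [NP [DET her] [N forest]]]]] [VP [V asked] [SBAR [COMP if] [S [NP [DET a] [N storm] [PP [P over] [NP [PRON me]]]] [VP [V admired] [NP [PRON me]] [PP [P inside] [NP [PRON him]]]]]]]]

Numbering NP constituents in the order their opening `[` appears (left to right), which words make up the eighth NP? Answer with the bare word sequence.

a storm over me

In left-to-right order the NP constituents are "no architect during their careful performance on every architect above a laboratory and that planet near her forest"; "no architect during their careful performance on every architect above a laboratory"; "their careful performance on every architect above a laboratory"; "every architect above a laboratory"; "a laboratory"; "that planet near her forest"; "her forest"; "a storm over me"; "me"; "me"; "him". Number 8 is "a storm over me".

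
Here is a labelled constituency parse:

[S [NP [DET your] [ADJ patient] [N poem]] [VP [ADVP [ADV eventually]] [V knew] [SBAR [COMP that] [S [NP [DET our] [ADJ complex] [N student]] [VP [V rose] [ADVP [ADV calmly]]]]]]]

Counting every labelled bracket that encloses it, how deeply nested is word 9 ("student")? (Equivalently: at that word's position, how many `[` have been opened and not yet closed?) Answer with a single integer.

Path from the root down to the word: S → VP → SBAR → S → NP → N. That is 6 enclosing brackets.

6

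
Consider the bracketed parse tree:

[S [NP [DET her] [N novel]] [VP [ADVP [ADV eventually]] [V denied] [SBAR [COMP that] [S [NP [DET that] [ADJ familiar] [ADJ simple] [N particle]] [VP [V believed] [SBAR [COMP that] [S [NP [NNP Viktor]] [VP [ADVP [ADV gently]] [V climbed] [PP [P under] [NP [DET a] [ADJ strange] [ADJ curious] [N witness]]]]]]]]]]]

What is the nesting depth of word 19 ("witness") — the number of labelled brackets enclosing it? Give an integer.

Path from the root down to the word: S → VP → SBAR → S → VP → SBAR → S → VP → PP → NP → N. That is 11 enclosing brackets.

11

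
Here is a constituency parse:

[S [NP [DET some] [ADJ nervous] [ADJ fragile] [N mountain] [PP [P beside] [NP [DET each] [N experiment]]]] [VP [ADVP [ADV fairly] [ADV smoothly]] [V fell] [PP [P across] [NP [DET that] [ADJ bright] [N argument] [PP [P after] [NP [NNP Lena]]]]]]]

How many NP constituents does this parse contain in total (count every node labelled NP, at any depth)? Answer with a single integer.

Scanning left to right, an opening `[NP` appears at word positions 1, 6, 12, 16 — 4 in total.

4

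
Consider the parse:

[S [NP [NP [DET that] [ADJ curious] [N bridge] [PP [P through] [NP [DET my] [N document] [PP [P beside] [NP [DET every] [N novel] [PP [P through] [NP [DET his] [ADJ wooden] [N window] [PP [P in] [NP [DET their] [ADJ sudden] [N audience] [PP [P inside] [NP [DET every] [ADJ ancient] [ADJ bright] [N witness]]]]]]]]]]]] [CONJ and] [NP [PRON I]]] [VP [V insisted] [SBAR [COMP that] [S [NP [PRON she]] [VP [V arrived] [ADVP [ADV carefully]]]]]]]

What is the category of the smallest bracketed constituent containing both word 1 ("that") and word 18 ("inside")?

NP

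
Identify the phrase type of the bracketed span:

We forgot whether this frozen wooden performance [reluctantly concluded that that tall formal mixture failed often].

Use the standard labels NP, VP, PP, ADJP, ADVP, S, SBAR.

The span is built around the verb "concluded" — a verb phrase (VP).

VP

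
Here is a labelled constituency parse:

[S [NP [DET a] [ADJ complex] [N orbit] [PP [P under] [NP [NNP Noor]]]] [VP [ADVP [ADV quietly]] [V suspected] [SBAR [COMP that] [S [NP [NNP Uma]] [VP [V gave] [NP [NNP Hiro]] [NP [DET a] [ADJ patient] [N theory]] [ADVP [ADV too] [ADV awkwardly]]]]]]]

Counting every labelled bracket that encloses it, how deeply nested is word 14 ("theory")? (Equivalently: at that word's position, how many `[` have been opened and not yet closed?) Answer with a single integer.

7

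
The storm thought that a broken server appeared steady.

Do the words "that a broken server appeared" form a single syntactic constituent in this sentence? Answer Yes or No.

No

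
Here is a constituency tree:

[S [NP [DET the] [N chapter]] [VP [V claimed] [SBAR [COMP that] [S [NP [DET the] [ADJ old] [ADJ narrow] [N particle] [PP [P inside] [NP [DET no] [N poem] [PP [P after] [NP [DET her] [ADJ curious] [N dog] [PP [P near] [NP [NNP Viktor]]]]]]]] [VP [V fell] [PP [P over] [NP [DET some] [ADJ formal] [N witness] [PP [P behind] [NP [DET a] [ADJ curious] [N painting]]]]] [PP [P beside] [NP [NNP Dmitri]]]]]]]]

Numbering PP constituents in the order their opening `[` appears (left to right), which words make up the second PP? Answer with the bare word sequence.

In left-to-right order the PP constituents are "inside no poem after her curious dog near Viktor"; "after her curious dog near Viktor"; "near Viktor"; "over some formal witness behind a curious painting"; "behind a curious painting"; "beside Dmitri". Number 2 is "after her curious dog near Viktor".

after her curious dog near Viktor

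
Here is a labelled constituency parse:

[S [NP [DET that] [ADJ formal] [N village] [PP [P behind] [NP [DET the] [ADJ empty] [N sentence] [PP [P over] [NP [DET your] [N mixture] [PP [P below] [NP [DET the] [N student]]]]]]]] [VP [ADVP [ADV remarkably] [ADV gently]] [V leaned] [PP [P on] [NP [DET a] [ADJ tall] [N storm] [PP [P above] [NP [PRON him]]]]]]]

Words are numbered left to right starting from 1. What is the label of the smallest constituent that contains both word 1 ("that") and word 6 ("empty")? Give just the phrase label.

NP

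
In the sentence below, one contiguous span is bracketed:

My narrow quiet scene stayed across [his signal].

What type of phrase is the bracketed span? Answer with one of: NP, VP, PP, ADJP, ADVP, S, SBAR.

NP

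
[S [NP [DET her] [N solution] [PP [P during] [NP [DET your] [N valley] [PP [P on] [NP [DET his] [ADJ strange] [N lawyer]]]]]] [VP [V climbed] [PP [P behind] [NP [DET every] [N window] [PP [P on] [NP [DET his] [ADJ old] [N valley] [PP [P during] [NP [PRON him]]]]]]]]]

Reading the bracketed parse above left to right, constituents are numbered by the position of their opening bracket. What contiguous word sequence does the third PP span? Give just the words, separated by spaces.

behind every window on his old valley during him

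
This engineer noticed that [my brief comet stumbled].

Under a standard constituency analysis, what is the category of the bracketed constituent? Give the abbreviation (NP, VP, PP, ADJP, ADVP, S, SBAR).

S

The span is built around the head "stumbled" — a clause (S).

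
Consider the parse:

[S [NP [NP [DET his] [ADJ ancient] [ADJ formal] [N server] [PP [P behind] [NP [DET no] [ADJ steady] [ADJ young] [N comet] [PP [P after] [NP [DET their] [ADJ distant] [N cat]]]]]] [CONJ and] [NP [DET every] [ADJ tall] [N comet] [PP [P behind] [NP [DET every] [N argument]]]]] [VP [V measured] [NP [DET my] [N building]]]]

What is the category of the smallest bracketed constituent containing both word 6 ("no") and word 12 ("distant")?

NP

The smallest bracket enclosing both words is [NP no steady young comet after their distant cat], so the label is NP.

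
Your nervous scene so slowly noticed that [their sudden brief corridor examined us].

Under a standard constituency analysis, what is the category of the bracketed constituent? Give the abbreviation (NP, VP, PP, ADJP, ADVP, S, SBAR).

S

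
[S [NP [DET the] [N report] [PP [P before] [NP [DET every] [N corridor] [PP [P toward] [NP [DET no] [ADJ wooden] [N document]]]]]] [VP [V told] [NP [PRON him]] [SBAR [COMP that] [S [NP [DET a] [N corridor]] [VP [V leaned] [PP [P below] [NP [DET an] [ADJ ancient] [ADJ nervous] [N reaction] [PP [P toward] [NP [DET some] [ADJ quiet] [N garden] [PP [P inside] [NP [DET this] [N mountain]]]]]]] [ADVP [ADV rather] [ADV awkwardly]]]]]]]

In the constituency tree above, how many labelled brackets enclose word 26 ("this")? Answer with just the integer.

12

Counting open brackets not yet closed at "this": [S [VP [SBAR [S [VP [PP [NP [PP [NP [PP [NP [DET = 12.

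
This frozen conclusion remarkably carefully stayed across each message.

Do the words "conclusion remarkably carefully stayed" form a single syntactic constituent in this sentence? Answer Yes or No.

The sequence begins inside the noun phrase "this frozen conclusion" and ends inside the verb phrase "remarkably carefully stayed across each message"; it crosses a phrase boundary, so no single node in the tree spans exactly those words.

No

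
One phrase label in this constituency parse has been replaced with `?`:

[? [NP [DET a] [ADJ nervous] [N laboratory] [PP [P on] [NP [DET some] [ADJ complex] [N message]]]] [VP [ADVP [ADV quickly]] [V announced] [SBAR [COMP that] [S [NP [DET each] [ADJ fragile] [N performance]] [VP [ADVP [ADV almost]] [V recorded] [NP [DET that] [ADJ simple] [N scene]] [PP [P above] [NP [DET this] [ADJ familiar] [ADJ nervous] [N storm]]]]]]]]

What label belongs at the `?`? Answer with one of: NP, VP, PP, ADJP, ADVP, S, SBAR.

S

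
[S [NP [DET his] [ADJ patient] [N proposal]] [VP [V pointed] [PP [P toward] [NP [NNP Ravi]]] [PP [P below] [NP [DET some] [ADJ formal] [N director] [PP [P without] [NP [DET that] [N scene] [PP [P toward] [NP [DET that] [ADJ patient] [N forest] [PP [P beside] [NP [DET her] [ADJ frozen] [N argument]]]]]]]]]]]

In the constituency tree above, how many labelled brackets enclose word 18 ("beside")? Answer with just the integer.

10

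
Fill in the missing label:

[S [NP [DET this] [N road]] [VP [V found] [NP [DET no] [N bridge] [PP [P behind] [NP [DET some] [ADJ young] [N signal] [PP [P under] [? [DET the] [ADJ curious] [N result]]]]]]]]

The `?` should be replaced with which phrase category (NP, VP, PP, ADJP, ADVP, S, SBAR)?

Looking at what the `?` directly dominates — DET 'the', ADJ 'curious', N 'result' — this is a noun phrase (NP).

NP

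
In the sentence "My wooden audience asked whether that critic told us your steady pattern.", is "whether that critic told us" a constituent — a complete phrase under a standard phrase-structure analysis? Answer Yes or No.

No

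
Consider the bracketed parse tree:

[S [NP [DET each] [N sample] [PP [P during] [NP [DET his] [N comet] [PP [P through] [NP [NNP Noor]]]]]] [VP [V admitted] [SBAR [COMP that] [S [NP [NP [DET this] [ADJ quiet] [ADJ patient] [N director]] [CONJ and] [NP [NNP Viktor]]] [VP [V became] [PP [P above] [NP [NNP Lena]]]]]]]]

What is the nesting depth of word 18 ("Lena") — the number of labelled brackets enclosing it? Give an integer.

8

The word sits inside NNP, which is inside NP, inside PP, inside VP, inside S, inside SBAR, inside VP, inside S — 8 brackets in all.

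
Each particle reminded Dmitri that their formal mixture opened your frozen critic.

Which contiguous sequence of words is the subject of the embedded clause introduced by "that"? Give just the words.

their formal mixture

"their formal mixture" is the NP that combines with the VP headed by "opened" to form the embedded clause introduced by "that" — the subject.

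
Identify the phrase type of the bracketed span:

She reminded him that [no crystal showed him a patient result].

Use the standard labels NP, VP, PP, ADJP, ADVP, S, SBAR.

The span is built around the head "showed" — a clause (S).

S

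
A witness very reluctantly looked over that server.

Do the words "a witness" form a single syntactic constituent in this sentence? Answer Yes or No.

Yes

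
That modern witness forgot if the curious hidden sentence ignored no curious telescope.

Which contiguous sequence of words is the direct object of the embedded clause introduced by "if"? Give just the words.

no curious telescope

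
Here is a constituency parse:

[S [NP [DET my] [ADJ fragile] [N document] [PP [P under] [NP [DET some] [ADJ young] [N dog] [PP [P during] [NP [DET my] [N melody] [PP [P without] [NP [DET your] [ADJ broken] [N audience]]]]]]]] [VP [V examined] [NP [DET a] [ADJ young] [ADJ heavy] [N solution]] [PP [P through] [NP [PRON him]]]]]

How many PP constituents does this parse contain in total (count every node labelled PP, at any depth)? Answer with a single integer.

4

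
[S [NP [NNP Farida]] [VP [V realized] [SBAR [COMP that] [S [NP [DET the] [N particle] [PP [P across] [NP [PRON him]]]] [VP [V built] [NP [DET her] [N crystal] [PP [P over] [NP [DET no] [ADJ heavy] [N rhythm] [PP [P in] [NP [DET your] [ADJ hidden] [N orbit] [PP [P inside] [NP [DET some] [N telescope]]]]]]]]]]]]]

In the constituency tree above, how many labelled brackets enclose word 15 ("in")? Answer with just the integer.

10

Counting open brackets not yet closed at "in": [S [VP [SBAR [S [VP [NP [PP [NP [PP [P = 10.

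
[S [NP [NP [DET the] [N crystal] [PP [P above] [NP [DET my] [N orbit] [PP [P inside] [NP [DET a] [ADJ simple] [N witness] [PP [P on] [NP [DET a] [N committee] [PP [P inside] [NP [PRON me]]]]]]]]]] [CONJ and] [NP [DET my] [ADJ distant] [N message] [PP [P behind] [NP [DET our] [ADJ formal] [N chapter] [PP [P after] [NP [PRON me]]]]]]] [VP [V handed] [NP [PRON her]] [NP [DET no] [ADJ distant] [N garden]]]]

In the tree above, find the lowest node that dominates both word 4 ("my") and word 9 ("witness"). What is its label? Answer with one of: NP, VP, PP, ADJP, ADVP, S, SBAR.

NP

Word 4 lies under S → NP → NP → PP → NP → DET; word 9 lies under S → NP → NP → PP → NP → PP → NP → N. The lowest shared node is the NP.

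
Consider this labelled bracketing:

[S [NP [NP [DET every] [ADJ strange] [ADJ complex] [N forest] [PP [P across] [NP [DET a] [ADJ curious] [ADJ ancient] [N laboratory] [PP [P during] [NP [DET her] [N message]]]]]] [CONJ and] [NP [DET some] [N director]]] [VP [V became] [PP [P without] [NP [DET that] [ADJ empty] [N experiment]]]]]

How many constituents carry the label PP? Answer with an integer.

Listing each PP by its span: [PP across a curious ancient laboratory during her message]; [PP during her message]; [PP without that empty experiment] — that makes 3.

3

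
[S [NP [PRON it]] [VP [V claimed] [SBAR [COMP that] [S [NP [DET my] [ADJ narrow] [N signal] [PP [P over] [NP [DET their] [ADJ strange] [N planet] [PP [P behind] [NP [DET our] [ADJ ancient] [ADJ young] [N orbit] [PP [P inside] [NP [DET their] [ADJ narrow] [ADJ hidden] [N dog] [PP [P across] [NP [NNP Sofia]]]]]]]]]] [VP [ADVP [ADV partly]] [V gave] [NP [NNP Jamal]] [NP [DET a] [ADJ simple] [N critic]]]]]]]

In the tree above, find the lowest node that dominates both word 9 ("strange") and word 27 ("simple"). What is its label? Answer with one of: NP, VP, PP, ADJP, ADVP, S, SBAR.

S

Word 9 lies under S → VP → SBAR → S → NP → PP → NP → ADJ; word 27 lies under S → VP → SBAR → S → VP → NP → ADJ. The lowest shared node is the S.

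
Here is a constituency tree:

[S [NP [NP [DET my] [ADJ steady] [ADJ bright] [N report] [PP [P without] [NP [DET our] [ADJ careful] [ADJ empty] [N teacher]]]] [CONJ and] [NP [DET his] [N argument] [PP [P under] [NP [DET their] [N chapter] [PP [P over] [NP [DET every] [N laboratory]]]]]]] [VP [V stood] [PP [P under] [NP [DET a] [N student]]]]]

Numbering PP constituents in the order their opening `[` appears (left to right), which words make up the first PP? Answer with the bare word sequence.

without our careful empty teacher

The PP opening brackets appear, in order, over: "without our careful empty teacher"; "under their chapter over every laboratory"; "over every laboratory"; "under a student". The first one spans "without our careful empty teacher".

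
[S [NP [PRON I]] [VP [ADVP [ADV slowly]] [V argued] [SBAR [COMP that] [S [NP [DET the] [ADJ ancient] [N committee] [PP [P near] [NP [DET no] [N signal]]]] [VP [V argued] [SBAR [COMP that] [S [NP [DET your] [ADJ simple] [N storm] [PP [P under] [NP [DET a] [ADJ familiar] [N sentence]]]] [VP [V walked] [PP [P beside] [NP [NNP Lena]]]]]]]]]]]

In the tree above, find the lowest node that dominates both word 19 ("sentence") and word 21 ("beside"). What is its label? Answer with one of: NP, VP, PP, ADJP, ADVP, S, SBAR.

S

The smallest bracket enclosing both words is [S your simple storm under a familiar sentence walked beside Lena], so the label is S.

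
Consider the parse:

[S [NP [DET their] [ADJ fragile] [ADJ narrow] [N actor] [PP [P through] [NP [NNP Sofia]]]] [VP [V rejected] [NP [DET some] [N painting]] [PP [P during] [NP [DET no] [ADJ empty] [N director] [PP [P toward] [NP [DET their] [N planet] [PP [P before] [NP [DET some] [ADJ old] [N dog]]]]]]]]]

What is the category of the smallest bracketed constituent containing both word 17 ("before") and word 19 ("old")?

PP

The smallest bracket enclosing both words is [PP before some old dog], so the label is PP.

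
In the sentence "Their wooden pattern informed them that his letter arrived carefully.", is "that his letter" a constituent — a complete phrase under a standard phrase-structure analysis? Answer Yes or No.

No

The sequence begins inside the complementizer "that" and ends inside the clause "his letter arrived carefully"; it crosses a phrase boundary, so no single node in the tree spans exactly those words.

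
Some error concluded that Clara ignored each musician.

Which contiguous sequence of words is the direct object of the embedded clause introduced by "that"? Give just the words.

each musician

"ignored" heads the VP of the embedded clause introduced by "that", and "each musician" is its direct object.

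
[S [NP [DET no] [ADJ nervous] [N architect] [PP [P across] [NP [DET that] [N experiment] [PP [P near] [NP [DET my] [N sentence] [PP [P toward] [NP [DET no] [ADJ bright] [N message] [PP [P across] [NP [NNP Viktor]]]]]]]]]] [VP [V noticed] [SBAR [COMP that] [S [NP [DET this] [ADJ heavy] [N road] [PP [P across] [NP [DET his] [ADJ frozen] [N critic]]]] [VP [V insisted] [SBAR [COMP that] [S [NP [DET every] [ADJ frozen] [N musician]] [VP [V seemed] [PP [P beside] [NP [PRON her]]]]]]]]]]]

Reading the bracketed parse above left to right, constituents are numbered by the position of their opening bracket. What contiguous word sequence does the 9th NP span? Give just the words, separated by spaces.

her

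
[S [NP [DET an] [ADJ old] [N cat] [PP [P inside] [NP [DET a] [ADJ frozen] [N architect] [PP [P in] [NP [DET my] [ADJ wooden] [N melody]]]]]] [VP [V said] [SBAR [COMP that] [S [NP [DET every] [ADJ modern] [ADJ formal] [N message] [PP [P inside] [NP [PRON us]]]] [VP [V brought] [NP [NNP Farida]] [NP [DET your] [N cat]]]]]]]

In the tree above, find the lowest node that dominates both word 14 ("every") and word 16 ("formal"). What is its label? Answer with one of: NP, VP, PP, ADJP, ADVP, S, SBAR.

NP

Both words fall inside [NP every modern formal message inside us] (words 14–19), and no smaller constituent contains them both. Label: NP.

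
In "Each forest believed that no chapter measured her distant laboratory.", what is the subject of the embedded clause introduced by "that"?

In the embedded clause introduced by "that" the verb is "measured"; the NP preceding it, "no chapter", is the subject.

no chapter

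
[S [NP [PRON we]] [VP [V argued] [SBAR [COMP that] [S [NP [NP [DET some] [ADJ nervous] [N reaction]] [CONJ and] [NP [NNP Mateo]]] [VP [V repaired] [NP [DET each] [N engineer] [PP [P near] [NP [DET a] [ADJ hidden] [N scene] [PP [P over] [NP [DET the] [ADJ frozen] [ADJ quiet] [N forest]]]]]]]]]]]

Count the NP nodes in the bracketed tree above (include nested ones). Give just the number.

7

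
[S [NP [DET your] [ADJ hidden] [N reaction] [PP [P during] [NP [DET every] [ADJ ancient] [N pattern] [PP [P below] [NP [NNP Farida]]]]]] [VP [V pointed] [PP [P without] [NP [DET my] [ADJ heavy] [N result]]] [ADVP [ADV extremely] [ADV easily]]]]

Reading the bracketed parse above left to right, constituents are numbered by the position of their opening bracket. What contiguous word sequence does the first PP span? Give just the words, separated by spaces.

Opening `[PP` markers occur at word positions 4, 8, 11; the first of these opens the constituent [PP during every ancient pattern below Farida].

during every ancient pattern below Farida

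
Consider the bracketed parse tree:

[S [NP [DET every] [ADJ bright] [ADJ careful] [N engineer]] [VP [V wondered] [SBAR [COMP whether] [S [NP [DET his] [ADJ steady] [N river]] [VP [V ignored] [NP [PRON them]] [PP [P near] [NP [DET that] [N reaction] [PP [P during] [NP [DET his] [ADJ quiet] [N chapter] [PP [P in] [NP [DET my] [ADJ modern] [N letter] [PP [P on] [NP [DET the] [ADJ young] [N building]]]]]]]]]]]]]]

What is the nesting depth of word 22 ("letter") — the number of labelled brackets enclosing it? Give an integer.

12

Path from the root down to the word: S → VP → SBAR → S → VP → PP → NP → PP → NP → PP → NP → N. That is 12 enclosing brackets.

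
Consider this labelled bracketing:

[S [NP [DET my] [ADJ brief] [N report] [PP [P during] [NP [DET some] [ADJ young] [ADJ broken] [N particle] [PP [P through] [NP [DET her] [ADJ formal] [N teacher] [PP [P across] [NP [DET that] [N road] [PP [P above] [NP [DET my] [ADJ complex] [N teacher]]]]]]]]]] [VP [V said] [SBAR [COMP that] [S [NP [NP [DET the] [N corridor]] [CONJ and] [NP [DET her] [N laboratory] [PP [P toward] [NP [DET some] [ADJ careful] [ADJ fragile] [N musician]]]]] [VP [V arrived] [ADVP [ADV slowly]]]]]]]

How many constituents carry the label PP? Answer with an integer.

Listing each PP by its span: [PP during some young broken particle through her formal teacher across that road above my complex teacher]; [PP through her formal teacher across that road above my complex teacher]; [PP across that road above my complex teacher]; [PP above my complex teacher]; [PP toward some careful fragile musician] — that makes 5.

5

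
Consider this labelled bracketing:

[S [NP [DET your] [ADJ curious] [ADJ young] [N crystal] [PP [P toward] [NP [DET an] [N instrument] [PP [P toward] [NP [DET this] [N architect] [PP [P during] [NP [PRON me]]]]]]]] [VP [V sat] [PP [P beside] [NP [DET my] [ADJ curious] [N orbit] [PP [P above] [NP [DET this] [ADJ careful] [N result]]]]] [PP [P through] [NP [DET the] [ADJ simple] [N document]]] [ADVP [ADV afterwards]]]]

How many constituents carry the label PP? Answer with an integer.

The PP constituents are: [PP toward an instrument toward this architect during me]; [PP toward this architect during me]; [PP during me]; [PP beside my curious orbit above this careful result]; [PP above this careful result]; [PP through the simple document]. Total: 6.

6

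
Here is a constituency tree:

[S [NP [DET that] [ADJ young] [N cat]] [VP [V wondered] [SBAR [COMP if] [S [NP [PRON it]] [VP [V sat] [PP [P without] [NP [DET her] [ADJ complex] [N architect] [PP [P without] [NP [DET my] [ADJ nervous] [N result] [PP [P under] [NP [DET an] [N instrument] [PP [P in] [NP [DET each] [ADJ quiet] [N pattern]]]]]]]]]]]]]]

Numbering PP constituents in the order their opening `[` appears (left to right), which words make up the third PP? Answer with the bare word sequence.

under an instrument in each quiet pattern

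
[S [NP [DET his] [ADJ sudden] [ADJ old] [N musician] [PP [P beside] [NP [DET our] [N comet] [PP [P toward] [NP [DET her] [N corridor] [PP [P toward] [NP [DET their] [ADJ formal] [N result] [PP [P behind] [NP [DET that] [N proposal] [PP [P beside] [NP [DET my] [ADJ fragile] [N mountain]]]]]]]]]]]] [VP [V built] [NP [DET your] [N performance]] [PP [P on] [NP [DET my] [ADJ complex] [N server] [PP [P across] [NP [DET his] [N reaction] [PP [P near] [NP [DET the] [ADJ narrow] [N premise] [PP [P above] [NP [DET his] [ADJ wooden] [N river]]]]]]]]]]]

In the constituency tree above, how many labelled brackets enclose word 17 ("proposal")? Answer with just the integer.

Counting open brackets not yet closed at "proposal": [S [NP [PP [NP [PP [NP [PP [NP [PP [NP [N = 11.

11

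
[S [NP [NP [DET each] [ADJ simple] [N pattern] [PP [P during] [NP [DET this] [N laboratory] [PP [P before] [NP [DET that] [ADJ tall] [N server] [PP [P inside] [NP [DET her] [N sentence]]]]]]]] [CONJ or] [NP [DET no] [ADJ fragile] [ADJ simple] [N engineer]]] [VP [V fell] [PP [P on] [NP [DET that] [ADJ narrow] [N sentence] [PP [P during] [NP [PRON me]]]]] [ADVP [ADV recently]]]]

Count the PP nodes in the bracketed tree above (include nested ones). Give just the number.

5

Listing each PP by its span: [PP during this laboratory before that tall server inside her sentence]; [PP before that tall server inside her sentence]; [PP inside her sentence]; [PP on that narrow sentence during me]; [PP during me] — that makes 5.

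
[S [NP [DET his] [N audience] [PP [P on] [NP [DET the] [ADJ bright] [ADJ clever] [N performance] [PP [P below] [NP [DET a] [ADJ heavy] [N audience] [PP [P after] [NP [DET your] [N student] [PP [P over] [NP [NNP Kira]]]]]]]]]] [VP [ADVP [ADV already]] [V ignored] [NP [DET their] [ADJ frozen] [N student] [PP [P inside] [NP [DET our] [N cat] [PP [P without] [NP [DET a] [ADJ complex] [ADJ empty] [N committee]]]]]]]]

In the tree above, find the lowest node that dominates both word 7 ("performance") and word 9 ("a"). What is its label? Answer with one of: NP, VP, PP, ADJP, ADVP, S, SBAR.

NP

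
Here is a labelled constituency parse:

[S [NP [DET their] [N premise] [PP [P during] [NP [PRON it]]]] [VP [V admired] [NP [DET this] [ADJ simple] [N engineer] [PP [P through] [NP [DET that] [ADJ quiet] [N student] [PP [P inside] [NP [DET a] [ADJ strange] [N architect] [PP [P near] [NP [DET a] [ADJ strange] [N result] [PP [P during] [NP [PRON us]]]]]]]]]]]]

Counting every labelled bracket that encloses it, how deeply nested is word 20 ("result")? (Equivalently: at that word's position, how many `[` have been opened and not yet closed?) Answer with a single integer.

10

The word sits inside N, which is inside NP, inside PP, inside NP, inside PP, inside NP, inside PP, inside NP, inside VP, inside S — 10 brackets in all.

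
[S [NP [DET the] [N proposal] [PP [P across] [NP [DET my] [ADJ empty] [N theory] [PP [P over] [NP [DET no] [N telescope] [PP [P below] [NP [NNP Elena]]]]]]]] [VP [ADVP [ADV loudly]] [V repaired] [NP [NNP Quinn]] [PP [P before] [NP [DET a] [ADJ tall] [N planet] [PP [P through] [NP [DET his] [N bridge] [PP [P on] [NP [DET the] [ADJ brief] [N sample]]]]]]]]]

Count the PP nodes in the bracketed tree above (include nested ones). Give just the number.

6

The PP constituents are: [PP across my empty theory over no telescope below Elena]; [PP over no telescope below Elena]; [PP below Elena]; [PP before a tall planet through his bridge on the brief sample]; [PP through his bridge on the brief sample]; [PP on the brief sample]. Total: 6.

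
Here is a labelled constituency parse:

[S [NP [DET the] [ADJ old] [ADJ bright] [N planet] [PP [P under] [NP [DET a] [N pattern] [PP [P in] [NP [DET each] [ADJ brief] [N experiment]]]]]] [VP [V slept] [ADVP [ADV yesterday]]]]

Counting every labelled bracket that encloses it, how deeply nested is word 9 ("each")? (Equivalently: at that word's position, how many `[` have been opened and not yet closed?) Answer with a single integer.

Path from the root down to the word: S → NP → PP → NP → PP → NP → DET. That is 7 enclosing brackets.

7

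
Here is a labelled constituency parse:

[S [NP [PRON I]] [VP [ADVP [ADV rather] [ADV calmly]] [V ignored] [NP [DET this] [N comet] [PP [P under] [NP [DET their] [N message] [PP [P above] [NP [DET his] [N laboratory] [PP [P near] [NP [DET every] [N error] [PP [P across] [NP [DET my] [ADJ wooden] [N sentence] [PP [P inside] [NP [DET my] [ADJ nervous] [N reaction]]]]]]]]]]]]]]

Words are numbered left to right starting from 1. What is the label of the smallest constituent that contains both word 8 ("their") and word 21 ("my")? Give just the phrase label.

Both words fall inside [NP their message above his laboratory near every error across my wooden sentence inside my nervous reaction] (words 8–23), and no smaller constituent contains them both. Label: NP.

NP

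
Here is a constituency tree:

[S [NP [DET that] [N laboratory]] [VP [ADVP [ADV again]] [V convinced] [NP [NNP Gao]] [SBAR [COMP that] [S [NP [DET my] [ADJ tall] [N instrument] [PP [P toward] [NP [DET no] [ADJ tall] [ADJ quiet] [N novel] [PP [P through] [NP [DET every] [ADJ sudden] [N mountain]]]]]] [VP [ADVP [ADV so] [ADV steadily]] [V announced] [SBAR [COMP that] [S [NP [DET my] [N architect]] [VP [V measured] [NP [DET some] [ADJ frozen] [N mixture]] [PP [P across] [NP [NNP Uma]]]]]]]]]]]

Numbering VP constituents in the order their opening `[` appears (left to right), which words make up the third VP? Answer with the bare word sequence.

measured some frozen mixture across Uma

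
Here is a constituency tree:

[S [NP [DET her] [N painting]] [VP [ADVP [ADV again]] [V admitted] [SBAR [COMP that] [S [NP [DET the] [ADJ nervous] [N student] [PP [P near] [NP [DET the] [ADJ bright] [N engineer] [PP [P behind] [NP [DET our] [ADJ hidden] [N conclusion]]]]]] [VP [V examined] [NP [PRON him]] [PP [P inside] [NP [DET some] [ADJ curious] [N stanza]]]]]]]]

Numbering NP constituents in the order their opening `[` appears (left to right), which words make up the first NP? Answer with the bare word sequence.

Opening `[NP` markers occur at word positions 1, 6, 10, 14, 18, 20; the first of these opens the constituent [NP her painting].

her painting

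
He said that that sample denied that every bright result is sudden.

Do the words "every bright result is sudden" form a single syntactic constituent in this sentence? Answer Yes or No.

Yes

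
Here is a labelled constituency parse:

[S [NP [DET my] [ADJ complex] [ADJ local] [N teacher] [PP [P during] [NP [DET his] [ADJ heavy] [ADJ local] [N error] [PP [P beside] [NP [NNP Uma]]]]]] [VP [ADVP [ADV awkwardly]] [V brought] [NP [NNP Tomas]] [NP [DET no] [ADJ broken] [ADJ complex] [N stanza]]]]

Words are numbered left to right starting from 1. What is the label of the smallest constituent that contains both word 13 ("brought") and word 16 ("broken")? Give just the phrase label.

VP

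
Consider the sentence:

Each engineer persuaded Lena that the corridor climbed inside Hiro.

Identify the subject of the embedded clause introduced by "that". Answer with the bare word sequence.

the corridor

In the embedded clause introduced by "that" the verb is "climbed"; the NP preceding it, "the corridor", is the subject.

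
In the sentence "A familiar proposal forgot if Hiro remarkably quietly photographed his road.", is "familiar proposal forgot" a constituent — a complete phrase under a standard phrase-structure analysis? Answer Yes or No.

No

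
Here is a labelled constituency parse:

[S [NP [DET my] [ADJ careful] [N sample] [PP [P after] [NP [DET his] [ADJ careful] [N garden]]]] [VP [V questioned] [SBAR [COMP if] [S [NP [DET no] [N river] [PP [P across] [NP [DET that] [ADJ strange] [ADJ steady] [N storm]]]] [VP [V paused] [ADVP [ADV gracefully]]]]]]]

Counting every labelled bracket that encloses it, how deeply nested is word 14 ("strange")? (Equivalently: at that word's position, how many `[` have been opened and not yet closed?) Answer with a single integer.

Counting open brackets not yet closed at "strange": [S [VP [SBAR [S [NP [PP [NP [ADJ = 8.

8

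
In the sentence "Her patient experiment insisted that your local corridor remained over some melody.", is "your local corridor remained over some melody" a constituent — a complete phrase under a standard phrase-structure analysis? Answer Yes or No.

Yes

The sequence corresponds to a single S node — the clause "your local corridor remained over some melody".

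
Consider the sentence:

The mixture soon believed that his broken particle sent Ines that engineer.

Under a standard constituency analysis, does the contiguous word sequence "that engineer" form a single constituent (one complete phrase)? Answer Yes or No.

"that engineer" is exactly the noun phrase [NP that engineer], a complete constituent.

Yes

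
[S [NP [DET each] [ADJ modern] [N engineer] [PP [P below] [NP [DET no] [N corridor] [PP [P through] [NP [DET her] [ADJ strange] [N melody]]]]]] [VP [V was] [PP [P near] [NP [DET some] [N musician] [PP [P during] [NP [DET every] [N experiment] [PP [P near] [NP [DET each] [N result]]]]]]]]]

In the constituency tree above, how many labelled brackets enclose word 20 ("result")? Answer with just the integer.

9

Path from the root down to the word: S → VP → PP → NP → PP → NP → PP → NP → N. That is 9 enclosing brackets.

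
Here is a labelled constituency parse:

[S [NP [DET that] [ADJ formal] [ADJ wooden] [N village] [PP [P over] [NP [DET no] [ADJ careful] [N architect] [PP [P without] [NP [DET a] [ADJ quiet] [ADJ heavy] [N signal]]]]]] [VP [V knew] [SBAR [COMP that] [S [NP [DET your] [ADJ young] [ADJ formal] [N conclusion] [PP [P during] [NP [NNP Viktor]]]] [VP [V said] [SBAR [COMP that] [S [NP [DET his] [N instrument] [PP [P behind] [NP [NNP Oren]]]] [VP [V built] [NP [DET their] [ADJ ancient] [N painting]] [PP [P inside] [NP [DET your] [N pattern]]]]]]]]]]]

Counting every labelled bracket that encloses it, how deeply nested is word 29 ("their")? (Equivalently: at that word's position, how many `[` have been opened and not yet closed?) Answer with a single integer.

10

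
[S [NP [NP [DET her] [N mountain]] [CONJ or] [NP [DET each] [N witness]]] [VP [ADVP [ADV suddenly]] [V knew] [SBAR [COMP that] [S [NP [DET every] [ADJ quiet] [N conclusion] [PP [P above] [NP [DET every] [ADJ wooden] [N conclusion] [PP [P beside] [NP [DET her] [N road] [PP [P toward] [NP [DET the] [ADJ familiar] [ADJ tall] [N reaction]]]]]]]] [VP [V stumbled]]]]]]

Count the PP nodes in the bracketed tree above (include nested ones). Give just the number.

3

Listing each PP by its span: [PP above every wooden conclusion beside her road toward the familiar tall reaction]; [PP beside her road toward the familiar tall reaction]; [PP toward the familiar tall reaction] — that makes 3.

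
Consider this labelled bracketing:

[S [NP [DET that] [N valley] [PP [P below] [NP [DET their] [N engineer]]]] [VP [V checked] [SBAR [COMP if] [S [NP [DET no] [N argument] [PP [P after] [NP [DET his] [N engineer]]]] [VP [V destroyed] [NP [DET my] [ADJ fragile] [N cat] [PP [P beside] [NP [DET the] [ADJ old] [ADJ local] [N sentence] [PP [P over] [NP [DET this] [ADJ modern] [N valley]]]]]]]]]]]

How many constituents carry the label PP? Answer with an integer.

Listing each PP by its span: [PP below their engineer]; [PP after his engineer]; [PP beside the old local sentence over this modern valley]; [PP over this modern valley] — that makes 4.

4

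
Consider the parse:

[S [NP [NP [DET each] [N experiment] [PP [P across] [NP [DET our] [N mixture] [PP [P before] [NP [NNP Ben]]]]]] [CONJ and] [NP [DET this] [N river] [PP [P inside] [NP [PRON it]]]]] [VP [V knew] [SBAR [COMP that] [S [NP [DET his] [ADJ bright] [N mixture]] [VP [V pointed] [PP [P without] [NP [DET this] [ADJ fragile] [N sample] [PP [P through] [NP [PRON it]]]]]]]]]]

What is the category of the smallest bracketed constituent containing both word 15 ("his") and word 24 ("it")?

S

The smallest bracket enclosing both words is [S his bright mixture pointed without this fragile sample through it], so the label is S.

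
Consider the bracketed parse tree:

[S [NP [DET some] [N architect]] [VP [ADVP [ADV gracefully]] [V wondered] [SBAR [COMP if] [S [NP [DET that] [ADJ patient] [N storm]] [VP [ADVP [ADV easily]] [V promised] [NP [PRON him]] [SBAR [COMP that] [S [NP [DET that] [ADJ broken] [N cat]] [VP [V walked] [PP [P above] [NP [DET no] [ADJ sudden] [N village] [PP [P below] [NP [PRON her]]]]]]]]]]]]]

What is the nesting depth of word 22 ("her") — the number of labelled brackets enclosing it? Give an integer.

The word sits inside PRON, which is inside NP, inside PP, inside NP, inside PP, inside VP, inside S, inside SBAR, inside VP, inside S, inside SBAR, inside VP, inside S — 13 brackets in all.

13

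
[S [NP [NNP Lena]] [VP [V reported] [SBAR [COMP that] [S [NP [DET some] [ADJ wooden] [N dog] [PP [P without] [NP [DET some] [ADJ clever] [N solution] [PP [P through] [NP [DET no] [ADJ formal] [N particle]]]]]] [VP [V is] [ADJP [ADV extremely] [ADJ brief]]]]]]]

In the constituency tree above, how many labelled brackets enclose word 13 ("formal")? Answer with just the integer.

10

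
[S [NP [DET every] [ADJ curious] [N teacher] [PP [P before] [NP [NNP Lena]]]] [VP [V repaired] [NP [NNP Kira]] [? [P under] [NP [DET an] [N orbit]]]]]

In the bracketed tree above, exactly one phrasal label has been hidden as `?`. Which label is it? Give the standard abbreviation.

PP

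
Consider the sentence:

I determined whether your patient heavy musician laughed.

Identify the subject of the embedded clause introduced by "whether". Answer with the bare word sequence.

your patient heavy musician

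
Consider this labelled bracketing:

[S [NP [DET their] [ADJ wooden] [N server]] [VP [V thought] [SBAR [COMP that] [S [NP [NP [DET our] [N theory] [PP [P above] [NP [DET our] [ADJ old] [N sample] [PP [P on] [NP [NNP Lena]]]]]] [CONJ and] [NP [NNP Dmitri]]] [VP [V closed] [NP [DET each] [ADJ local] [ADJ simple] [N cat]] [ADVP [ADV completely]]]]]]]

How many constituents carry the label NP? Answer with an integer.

7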